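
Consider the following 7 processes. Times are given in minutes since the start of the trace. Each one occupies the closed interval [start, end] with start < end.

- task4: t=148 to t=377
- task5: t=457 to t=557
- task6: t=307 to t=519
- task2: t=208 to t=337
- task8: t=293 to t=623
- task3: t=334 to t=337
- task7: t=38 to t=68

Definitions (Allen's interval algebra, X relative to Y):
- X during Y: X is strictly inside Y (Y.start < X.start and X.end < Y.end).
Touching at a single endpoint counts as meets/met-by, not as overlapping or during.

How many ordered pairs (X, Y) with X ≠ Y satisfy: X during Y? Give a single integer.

6

Checking all 42 ordered pairs for relation 'during'; matching pairs in alphabetical order:
(task2, task4): task2 during task4 ✓
(task3, task4): task3 during task4 ✓
(task3, task6): task3 during task6 ✓
(task3, task8): task3 during task8 ✓
(task5, task8): task5 during task8 ✓
(task6, task8): task6 during task8 ✓
Count: 6.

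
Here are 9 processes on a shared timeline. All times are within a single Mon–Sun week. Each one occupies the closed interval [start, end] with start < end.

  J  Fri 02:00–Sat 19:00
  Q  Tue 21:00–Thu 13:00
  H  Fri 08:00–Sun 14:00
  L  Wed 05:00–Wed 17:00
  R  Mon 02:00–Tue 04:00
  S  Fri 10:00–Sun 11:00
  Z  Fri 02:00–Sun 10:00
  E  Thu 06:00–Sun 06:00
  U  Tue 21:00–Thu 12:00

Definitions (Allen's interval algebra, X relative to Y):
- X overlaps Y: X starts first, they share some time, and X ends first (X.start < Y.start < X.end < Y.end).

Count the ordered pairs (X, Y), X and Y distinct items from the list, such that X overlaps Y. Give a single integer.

Checking all 72 ordered pairs for relation 'overlaps'; matching pairs in alphabetical order:
(E, H): E overlaps H ✓
(E, S): E overlaps S ✓
(E, Z): E overlaps Z ✓
(J, H): J overlaps H ✓
(J, S): J overlaps S ✓
(Q, E): Q overlaps E ✓
(U, E): U overlaps E ✓
(Z, H): Z overlaps H ✓
(Z, S): Z overlaps S ✓
Count: 9.

9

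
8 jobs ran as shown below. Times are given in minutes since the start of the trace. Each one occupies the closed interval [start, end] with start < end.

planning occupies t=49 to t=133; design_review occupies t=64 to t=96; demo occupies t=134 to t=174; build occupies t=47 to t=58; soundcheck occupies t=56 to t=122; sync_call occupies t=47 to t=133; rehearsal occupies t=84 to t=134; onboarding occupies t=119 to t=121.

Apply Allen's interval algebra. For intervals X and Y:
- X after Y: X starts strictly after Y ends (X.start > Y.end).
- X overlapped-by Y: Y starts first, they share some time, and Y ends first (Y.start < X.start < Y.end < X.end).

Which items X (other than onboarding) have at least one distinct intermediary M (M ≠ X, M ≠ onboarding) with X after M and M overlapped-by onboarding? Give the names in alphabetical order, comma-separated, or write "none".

Target onboarding = [t=119, t=121].
Intermediaries M with M overlapped-by onboarding: none.
Union: none.

none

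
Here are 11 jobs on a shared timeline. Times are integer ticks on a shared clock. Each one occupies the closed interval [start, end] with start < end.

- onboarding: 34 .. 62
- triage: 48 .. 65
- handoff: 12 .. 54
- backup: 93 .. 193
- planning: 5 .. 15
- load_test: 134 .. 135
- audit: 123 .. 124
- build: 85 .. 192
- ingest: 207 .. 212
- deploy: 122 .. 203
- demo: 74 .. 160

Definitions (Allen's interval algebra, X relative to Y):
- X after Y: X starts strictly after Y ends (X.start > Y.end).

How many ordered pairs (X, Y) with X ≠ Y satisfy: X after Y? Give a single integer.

37

Checking all 110 ordered pairs for relation 'after'; matching pairs in alphabetical order:
(audit, handoff): audit after handoff ✓
(audit, onboarding): audit after onboarding ✓
(audit, planning): audit after planning ✓
(audit, triage): audit after triage ✓
(backup, handoff): backup after handoff ✓
(backup, onboarding): backup after onboarding ✓
(backup, planning): backup after planning ✓
(backup, triage): backup after triage ✓
(build, handoff): build after handoff ✓
(build, onboarding): build after onboarding ✓
(build, planning): build after planning ✓
(build, triage): build after triage ✓
(demo, handoff): demo after handoff ✓
(demo, onboarding): demo after onboarding ✓
(demo, planning): demo after planning ✓
(demo, triage): demo after triage ✓
(deploy, handoff): deploy after handoff ✓
(deploy, onboarding): deploy after onboarding ✓
(deploy, planning): deploy after planning ✓
(deploy, triage): deploy after triage ✓
(ingest, audit): ingest after audit ✓
(ingest, backup): ingest after backup ✓
(ingest, build): ingest after build ✓
(ingest, demo): ingest after demo ✓
... plus 13 further pairs not listed.
Count: 37.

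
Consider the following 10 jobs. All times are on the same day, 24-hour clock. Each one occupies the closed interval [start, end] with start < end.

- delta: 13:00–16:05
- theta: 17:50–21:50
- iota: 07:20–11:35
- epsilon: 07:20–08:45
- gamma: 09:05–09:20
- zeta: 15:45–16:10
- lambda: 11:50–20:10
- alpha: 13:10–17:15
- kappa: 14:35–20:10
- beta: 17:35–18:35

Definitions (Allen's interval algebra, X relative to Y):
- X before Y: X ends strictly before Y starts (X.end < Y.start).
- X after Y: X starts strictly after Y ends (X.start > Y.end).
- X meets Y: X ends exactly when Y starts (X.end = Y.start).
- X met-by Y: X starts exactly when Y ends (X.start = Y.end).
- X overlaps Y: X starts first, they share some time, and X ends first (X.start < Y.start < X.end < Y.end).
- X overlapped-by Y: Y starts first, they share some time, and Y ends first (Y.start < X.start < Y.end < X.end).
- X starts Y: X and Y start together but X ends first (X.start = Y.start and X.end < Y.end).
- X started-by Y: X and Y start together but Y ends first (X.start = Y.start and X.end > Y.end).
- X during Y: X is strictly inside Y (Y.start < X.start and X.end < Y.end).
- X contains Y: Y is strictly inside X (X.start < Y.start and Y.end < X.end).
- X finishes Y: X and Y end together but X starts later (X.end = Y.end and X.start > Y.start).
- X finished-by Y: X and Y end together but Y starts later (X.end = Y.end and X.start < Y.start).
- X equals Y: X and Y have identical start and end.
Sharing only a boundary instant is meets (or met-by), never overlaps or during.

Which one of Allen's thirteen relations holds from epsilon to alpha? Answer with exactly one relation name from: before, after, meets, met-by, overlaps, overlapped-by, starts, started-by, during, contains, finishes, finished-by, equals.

epsilon = [07:20, 08:45]; alpha = [13:10, 17:15].
Compare endpoints: epsilon.start < alpha.start, epsilon.start < alpha.end, epsilon.end < alpha.start, epsilon.end < alpha.end.
That pattern is 'before'.

before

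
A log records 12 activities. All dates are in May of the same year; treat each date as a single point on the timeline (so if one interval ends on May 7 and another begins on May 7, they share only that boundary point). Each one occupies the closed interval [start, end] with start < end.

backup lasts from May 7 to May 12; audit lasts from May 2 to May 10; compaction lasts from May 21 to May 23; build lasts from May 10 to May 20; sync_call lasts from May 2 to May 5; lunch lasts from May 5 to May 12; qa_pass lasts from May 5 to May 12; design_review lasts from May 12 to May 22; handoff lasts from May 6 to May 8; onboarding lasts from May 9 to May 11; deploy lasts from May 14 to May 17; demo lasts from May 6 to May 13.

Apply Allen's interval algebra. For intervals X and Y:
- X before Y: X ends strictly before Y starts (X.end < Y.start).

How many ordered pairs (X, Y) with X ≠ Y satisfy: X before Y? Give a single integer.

Checking all 132 ordered pairs for relation 'before'; matching pairs in alphabetical order:
(audit, compaction): audit before compaction ✓
(audit, deploy): audit before deploy ✓
(audit, design_review): audit before design_review ✓
(backup, compaction): backup before compaction ✓
(backup, deploy): backup before deploy ✓
(build, compaction): build before compaction ✓
(demo, compaction): demo before compaction ✓
(demo, deploy): demo before deploy ✓
(deploy, compaction): deploy before compaction ✓
(handoff, build): handoff before build ✓
(handoff, compaction): handoff before compaction ✓
(handoff, deploy): handoff before deploy ✓
(handoff, design_review): handoff before design_review ✓
(handoff, onboarding): handoff before onboarding ✓
(lunch, compaction): lunch before compaction ✓
(lunch, deploy): lunch before deploy ✓
(onboarding, compaction): onboarding before compaction ✓
(onboarding, deploy): onboarding before deploy ✓
(onboarding, design_review): onboarding before design_review ✓
(qa_pass, compaction): qa_pass before compaction ✓
(qa_pass, deploy): qa_pass before deploy ✓
(sync_call, backup): sync_call before backup ✓
(sync_call, build): sync_call before build ✓
(sync_call, compaction): sync_call before compaction ✓
... plus 5 further pairs not listed.
Count: 29.

29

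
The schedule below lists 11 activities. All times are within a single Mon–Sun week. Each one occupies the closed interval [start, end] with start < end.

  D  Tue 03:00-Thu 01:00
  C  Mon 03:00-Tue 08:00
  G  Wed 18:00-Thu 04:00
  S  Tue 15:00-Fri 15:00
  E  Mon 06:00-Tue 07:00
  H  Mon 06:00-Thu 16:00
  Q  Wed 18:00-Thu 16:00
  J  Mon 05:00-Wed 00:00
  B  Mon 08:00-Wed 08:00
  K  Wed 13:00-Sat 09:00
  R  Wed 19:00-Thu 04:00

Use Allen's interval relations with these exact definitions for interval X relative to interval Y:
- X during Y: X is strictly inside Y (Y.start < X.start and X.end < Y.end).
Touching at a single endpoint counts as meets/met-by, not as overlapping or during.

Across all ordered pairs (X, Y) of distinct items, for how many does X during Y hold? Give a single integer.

13

Checking all 110 ordered pairs for relation 'during'; matching pairs in alphabetical order:
(B, H): B during H ✓
(D, H): D during H ✓
(E, C): E during C ✓
(E, J): E during J ✓
(G, H): G during H ✓
(G, K): G during K ✓
(G, S): G during S ✓
(Q, K): Q during K ✓
(Q, S): Q during S ✓
(R, H): R during H ✓
(R, K): R during K ✓
(R, Q): R during Q ✓
(R, S): R during S ✓
Count: 13.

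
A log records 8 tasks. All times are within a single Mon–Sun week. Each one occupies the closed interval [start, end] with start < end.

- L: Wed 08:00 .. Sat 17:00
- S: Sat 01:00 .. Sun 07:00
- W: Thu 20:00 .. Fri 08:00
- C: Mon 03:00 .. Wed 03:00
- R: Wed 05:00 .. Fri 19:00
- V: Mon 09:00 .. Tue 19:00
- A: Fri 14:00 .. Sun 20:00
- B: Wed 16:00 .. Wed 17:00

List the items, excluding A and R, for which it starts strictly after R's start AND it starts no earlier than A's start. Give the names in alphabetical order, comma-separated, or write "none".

Conditions: its start is strictly after R's start (X.start > Wed 05:00) AND its start is no earlier than A's start (X.start >= Fri 14:00).
B: start Wed 16:00 > Wed 05:00? ✓; start Wed 16:00 >= Fri 14:00? ✗ → no.
C: start Mon 03:00 > Wed 05:00? ✗; start Mon 03:00 >= Fri 14:00? ✗ → no.
L: start Wed 08:00 > Wed 05:00? ✓; start Wed 08:00 >= Fri 14:00? ✗ → no.
S: start Sat 01:00 > Wed 05:00? ✓; start Sat 01:00 >= Fri 14:00? ✓ → yes.
V: start Mon 09:00 > Wed 05:00? ✗; start Mon 09:00 >= Fri 14:00? ✗ → no.
W: start Thu 20:00 > Wed 05:00? ✓; start Thu 20:00 >= Fri 14:00? ✗ → no.
Result: S.

S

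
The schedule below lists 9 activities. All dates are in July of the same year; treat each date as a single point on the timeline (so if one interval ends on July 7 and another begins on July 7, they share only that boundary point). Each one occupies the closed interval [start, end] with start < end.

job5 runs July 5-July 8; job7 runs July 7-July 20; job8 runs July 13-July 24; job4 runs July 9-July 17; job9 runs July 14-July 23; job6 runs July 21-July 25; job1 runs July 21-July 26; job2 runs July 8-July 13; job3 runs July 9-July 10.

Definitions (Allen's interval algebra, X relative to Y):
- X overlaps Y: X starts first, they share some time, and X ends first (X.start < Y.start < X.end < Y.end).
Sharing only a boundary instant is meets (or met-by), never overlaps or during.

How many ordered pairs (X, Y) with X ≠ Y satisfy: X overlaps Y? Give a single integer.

Checking all 72 ordered pairs for relation 'overlaps'; matching pairs in alphabetical order:
(job2, job4): job2 overlaps job4 ✓
(job4, job8): job4 overlaps job8 ✓
(job4, job9): job4 overlaps job9 ✓
(job5, job7): job5 overlaps job7 ✓
(job7, job8): job7 overlaps job8 ✓
(job7, job9): job7 overlaps job9 ✓
(job8, job1): job8 overlaps job1 ✓
(job8, job6): job8 overlaps job6 ✓
(job9, job1): job9 overlaps job1 ✓
(job9, job6): job9 overlaps job6 ✓
Count: 10.

10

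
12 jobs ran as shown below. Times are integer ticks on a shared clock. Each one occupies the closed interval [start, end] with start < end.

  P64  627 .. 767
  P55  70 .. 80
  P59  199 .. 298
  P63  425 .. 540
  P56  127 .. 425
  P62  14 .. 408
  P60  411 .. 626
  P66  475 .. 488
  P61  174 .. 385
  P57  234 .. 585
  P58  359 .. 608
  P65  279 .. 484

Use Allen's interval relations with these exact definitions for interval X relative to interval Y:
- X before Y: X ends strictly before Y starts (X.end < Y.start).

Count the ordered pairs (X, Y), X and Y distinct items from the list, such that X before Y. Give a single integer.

31

Checking all 132 ordered pairs for relation 'before'; matching pairs in alphabetical order:
(P55, P56): P55 before P56 ✓
(P55, P57): P55 before P57 ✓
(P55, P58): P55 before P58 ✓
(P55, P59): P55 before P59 ✓
(P55, P60): P55 before P60 ✓
(P55, P61): P55 before P61 ✓
(P55, P63): P55 before P63 ✓
(P55, P64): P55 before P64 ✓
(P55, P65): P55 before P65 ✓
(P55, P66): P55 before P66 ✓
(P56, P64): P56 before P64 ✓
(P56, P66): P56 before P66 ✓
(P57, P64): P57 before P64 ✓
(P58, P64): P58 before P64 ✓
(P59, P58): P59 before P58 ✓
(P59, P60): P59 before P60 ✓
(P59, P63): P59 before P63 ✓
(P59, P64): P59 before P64 ✓
(P59, P66): P59 before P66 ✓
(P60, P64): P60 before P64 ✓
(P61, P60): P61 before P60 ✓
(P61, P63): P61 before P63 ✓
(P61, P64): P61 before P64 ✓
(P61, P66): P61 before P66 ✓
... plus 7 further pairs not listed.
Count: 31.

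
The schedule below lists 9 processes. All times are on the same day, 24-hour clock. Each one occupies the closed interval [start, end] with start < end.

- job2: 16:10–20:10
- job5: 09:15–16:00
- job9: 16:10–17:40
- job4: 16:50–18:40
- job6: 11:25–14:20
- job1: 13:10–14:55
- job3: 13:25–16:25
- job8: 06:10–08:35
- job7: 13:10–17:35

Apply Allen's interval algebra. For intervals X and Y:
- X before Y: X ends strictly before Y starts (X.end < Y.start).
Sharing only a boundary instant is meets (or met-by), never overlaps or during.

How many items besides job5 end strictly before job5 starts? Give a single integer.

1

Target job5 = [09:15, 16:00].
job1 [13:10, 14:55] → during → no.
job2 [16:10, 20:10] → after → no.
job3 [13:25, 16:25] → overlapped-by → no.
job4 [16:50, 18:40] → after → no.
job6 [11:25, 14:20] → during → no.
job7 [13:10, 17:35] → overlapped-by → no.
job8 [06:10, 08:35] → before → counts.
job9 [16:10, 17:40] → after → no.
Total: 1.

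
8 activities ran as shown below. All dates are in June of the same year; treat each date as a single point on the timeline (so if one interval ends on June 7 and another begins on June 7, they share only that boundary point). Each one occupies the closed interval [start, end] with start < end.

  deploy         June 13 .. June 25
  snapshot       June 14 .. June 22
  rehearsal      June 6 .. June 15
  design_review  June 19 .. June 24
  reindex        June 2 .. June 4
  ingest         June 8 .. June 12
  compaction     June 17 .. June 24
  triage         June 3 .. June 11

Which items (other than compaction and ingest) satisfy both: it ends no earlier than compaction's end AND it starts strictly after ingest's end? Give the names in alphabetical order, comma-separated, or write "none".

Conditions: its end is no earlier than compaction's end (X.end >= June 24) AND its start is strictly after ingest's end (X.start > June 12).
deploy: end June 25 >= June 24? ✓; start June 13 > June 12? ✓ → yes.
design_review: end June 24 >= June 24? ✓; start June 19 > June 12? ✓ → yes.
rehearsal: end June 15 >= June 24? ✗; start June 6 > June 12? ✗ → no.
reindex: end June 4 >= June 24? ✗; start June 2 > June 12? ✗ → no.
snapshot: end June 22 >= June 24? ✗; start June 14 > June 12? ✓ → no.
triage: end June 11 >= June 24? ✗; start June 3 > June 12? ✗ → no.
Result: deploy, design_review.

deploy, design_review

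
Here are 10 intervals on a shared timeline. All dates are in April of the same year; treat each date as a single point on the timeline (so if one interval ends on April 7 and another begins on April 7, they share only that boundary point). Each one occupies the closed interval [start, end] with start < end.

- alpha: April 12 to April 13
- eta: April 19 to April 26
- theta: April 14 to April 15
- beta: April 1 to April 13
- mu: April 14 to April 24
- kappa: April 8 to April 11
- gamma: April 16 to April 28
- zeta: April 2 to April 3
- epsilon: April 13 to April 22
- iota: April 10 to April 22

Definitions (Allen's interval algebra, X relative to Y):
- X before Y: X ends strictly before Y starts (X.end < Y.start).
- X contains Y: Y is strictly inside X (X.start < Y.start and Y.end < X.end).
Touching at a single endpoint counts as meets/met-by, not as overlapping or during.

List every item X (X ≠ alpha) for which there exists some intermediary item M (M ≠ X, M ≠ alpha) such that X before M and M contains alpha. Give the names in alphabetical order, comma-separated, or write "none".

zeta

Target alpha = [April 12, April 13].
Intermediaries M with M contains alpha: iota.
Via iota — items with X before iota: zeta.
Union: zeta.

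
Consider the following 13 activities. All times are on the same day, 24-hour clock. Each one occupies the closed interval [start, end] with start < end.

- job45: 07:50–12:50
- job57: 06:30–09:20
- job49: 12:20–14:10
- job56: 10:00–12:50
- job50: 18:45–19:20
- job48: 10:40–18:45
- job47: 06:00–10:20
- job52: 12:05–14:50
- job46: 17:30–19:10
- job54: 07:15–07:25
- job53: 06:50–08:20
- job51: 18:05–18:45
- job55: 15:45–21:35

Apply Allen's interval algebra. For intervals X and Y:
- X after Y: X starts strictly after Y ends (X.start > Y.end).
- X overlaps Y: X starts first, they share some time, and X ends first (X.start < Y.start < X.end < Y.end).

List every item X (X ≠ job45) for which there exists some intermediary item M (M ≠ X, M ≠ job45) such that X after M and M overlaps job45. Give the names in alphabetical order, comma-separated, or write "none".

job46, job48, job49, job50, job51, job52, job55, job56

Target job45 = [07:50, 12:50].
Intermediaries M with M overlaps job45: job47, job53, job57.
Via job47 — items with X after job47: job46, job48, job49, job50, job51, job52, job55.
Via job53 — items with X after job53: job46, job48, job49, job50, job51, job52, job55, job56.
Via job57 — items with X after job57: job46, job48, job49, job50, job51, job52, job55, job56.
Union: job46, job48, job49, job50, job51, job52, job55, job56.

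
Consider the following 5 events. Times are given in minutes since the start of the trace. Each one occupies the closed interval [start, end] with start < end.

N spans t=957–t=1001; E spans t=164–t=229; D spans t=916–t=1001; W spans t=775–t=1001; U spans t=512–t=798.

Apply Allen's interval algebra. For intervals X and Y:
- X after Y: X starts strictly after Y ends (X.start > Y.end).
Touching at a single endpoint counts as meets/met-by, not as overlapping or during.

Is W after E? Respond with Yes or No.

W = [t=775, t=1001], E = [t=164, t=229].
Actual relation of W to E: after.
Asked whether 'after' holds → Yes.

Yes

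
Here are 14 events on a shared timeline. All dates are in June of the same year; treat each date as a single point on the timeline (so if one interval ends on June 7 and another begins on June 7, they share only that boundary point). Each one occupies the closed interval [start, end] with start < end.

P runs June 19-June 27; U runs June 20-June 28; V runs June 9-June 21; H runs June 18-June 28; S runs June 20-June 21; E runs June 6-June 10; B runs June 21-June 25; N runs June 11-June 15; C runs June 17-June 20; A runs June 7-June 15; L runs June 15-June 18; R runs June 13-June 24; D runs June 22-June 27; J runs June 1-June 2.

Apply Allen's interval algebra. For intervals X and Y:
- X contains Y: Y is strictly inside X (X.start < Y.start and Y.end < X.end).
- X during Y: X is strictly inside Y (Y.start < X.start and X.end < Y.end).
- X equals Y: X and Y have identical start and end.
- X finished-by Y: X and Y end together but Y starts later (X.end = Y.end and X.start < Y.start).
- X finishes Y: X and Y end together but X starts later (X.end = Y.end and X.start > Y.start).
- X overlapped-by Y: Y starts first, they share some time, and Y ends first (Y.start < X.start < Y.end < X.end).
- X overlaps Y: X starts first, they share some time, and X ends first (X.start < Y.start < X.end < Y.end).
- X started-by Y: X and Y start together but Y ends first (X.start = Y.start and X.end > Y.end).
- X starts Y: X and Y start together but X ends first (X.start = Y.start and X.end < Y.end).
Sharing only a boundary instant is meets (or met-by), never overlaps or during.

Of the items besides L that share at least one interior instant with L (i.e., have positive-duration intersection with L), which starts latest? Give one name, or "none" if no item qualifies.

C

Target L = [June 15, June 18].
A [June 7, June 15] → meets → excluded.
B [June 21, June 25] → after → excluded.
C [June 17, June 20] → overlapped-by → candidate.
D [June 22, June 27] → after → excluded.
E [June 6, June 10] → before → excluded.
H [June 18, June 28] → met-by → excluded.
J [June 1, June 2] → before → excluded.
N [June 11, June 15] → meets → excluded.
P [June 19, June 27] → after → excluded.
R [June 13, June 24] → contains → candidate.
S [June 20, June 21] → after → excluded.
U [June 20, June 28] → after → excluded.
V [June 9, June 21] → contains → candidate.
Among candidates, latest start is June 17 → C.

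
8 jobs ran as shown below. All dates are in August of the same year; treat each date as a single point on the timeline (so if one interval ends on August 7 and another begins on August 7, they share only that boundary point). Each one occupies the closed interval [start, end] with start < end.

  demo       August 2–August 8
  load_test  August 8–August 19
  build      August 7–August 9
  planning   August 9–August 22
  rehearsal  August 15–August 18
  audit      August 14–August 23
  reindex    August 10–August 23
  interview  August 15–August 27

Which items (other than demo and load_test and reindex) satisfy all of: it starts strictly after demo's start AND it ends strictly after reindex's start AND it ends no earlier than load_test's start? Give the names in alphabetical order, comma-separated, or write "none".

audit, interview, planning, rehearsal

Conditions: its start is strictly after demo's start (X.start > August 2) AND its end is strictly after reindex's start (X.end > August 10) AND its end is no earlier than load_test's start (X.end >= August 8).
audit: start August 14 > August 2? ✓; end August 23 > August 10? ✓; end August 23 >= August 8? ✓ → yes.
build: start August 7 > August 2? ✓; end August 9 > August 10? ✗; end August 9 >= August 8? ✓ → no.
interview: start August 15 > August 2? ✓; end August 27 > August 10? ✓; end August 27 >= August 8? ✓ → yes.
planning: start August 9 > August 2? ✓; end August 22 > August 10? ✓; end August 22 >= August 8? ✓ → yes.
rehearsal: start August 15 > August 2? ✓; end August 18 > August 10? ✓; end August 18 >= August 8? ✓ → yes.
Result: audit, interview, planning, rehearsal.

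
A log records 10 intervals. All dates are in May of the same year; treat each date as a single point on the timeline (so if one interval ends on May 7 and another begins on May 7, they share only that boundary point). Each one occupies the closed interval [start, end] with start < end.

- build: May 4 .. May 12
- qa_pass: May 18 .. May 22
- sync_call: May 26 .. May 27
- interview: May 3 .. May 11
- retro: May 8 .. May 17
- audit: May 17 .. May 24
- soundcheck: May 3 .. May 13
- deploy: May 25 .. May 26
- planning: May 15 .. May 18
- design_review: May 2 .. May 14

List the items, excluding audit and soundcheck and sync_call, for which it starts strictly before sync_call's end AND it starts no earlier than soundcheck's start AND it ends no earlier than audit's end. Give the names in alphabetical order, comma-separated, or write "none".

deploy

Conditions: its start is strictly before sync_call's end (X.start < May 27) AND its start is no earlier than soundcheck's start (X.start >= May 3) AND its end is no earlier than audit's end (X.end >= May 24).
build: start May 4 < May 27? ✓; start May 4 >= May 3? ✓; end May 12 >= May 24? ✗ → no.
deploy: start May 25 < May 27? ✓; start May 25 >= May 3? ✓; end May 26 >= May 24? ✓ → yes.
design_review: start May 2 < May 27? ✓; start May 2 >= May 3? ✗; end May 14 >= May 24? ✗ → no.
interview: start May 3 < May 27? ✓; start May 3 >= May 3? ✓; end May 11 >= May 24? ✗ → no.
planning: start May 15 < May 27? ✓; start May 15 >= May 3? ✓; end May 18 >= May 24? ✗ → no.
qa_pass: start May 18 < May 27? ✓; start May 18 >= May 3? ✓; end May 22 >= May 24? ✗ → no.
retro: start May 8 < May 27? ✓; start May 8 >= May 3? ✓; end May 17 >= May 24? ✗ → no.
Result: deploy.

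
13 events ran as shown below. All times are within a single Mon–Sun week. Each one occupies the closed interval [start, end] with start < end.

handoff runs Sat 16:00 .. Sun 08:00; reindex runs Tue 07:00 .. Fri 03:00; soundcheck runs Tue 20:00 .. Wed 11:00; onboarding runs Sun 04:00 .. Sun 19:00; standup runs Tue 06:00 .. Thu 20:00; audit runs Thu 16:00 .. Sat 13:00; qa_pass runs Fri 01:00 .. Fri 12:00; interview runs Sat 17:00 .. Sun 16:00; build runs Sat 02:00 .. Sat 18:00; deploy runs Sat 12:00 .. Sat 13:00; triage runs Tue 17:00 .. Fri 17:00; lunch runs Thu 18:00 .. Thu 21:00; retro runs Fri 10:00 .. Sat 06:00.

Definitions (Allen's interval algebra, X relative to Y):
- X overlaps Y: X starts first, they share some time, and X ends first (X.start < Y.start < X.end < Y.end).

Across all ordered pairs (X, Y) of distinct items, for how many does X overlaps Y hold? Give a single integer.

17

Checking all 156 ordered pairs for relation 'overlaps'; matching pairs in alphabetical order:
(audit, build): audit overlaps build ✓
(build, handoff): build overlaps handoff ✓
(build, interview): build overlaps interview ✓
(handoff, interview): handoff overlaps interview ✓
(handoff, onboarding): handoff overlaps onboarding ✓
(interview, onboarding): interview overlaps onboarding ✓
(qa_pass, retro): qa_pass overlaps retro ✓
(reindex, audit): reindex overlaps audit ✓
(reindex, qa_pass): reindex overlaps qa_pass ✓
(reindex, triage): reindex overlaps triage ✓
(retro, build): retro overlaps build ✓
(standup, audit): standup overlaps audit ✓
(standup, lunch): standup overlaps lunch ✓
(standup, reindex): standup overlaps reindex ✓
(standup, triage): standup overlaps triage ✓
(triage, audit): triage overlaps audit ✓
(triage, retro): triage overlaps retro ✓
Count: 17.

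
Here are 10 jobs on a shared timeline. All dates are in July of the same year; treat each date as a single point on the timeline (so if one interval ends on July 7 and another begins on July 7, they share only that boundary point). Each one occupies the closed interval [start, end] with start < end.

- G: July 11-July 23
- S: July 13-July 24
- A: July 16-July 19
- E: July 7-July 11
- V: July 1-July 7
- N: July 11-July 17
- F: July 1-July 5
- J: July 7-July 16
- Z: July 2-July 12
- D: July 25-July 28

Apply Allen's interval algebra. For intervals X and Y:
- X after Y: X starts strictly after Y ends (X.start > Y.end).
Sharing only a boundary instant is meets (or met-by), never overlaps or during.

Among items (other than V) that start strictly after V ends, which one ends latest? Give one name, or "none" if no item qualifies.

D

Target V = [July 1, July 7].
A [July 16, July 19] → after → candidate.
D [July 25, July 28] → after → candidate.
E [July 7, July 11] → met-by → excluded.
F [July 1, July 5] → starts → excluded.
G [July 11, July 23] → after → candidate.
J [July 7, July 16] → met-by → excluded.
N [July 11, July 17] → after → candidate.
S [July 13, July 24] → after → candidate.
Z [July 2, July 12] → overlapped-by → excluded.
Among candidates, latest end is July 28 → D.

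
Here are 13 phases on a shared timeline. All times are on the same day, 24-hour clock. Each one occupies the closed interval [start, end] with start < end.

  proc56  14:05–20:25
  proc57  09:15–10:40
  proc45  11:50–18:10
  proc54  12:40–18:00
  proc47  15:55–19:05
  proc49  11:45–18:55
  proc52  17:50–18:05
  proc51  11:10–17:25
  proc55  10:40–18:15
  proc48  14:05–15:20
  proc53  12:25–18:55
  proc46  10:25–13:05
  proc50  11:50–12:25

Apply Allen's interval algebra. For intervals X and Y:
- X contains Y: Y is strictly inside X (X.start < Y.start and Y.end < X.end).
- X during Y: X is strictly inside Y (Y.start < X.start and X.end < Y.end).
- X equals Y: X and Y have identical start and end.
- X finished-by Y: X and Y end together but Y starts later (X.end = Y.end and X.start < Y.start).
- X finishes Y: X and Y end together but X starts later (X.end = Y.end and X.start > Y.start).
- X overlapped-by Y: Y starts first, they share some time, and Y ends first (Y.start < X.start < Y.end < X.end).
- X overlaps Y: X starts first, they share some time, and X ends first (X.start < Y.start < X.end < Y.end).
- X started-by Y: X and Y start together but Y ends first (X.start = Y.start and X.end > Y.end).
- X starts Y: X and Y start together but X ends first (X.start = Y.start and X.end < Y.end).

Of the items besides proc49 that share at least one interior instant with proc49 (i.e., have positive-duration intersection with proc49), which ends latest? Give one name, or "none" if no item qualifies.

proc56

Target proc49 = [11:45, 18:55].
proc45 [11:50, 18:10] → during → candidate.
proc46 [10:25, 13:05] → overlaps → candidate.
proc47 [15:55, 19:05] → overlapped-by → candidate.
proc48 [14:05, 15:20] → during → candidate.
proc50 [11:50, 12:25] → during → candidate.
proc51 [11:10, 17:25] → overlaps → candidate.
proc52 [17:50, 18:05] → during → candidate.
proc53 [12:25, 18:55] → finishes → candidate.
proc54 [12:40, 18:00] → during → candidate.
proc55 [10:40, 18:15] → overlaps → candidate.
proc56 [14:05, 20:25] → overlapped-by → candidate.
proc57 [09:15, 10:40] → before → excluded.
Among candidates, latest end is 20:25 → proc56.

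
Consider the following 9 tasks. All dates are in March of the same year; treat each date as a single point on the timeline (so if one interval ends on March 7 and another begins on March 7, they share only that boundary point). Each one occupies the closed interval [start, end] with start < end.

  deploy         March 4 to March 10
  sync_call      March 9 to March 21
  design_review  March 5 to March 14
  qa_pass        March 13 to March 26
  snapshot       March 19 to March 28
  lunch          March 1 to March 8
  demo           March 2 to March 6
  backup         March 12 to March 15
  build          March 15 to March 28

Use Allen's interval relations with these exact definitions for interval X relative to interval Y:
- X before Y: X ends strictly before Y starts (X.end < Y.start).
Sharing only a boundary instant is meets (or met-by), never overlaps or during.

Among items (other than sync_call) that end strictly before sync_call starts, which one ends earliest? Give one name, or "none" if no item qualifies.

demo

Target sync_call = [March 9, March 21].
backup [March 12, March 15] → during → excluded.
build [March 15, March 28] → overlapped-by → excluded.
demo [March 2, March 6] → before → candidate.
deploy [March 4, March 10] → overlaps → excluded.
design_review [March 5, March 14] → overlaps → excluded.
lunch [March 1, March 8] → before → candidate.
qa_pass [March 13, March 26] → overlapped-by → excluded.
snapshot [March 19, March 28] → overlapped-by → excluded.
Among candidates, earliest end is March 6 → demo.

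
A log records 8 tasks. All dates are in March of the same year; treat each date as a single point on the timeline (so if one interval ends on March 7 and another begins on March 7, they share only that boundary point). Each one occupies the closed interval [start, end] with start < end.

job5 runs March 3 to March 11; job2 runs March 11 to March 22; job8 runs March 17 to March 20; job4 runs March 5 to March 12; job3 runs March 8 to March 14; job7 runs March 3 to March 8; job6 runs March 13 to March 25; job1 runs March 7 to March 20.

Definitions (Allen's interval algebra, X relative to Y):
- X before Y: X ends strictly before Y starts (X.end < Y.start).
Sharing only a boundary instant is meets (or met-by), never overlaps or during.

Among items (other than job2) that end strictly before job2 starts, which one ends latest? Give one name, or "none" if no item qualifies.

Target job2 = [March 11, March 22].
job1 [March 7, March 20] → overlaps → excluded.
job3 [March 8, March 14] → overlaps → excluded.
job4 [March 5, March 12] → overlaps → excluded.
job5 [March 3, March 11] → meets → excluded.
job6 [March 13, March 25] → overlapped-by → excluded.
job7 [March 3, March 8] → before → candidate.
job8 [March 17, March 20] → during → excluded.
Among candidates, latest end is March 8 → job7.

job7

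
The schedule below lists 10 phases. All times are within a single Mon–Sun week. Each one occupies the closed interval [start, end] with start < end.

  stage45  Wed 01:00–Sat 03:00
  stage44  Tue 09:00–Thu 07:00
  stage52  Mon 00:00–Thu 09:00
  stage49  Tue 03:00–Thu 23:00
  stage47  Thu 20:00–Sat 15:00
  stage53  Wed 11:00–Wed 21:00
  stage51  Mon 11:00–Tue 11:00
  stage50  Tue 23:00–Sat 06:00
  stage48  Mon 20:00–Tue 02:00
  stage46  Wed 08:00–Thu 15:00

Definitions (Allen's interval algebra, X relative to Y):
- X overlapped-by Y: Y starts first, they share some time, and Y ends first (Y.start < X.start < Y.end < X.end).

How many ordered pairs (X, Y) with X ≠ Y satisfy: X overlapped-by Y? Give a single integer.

Checking all 90 ordered pairs for relation 'overlapped-by'; matching pairs in alphabetical order:
(stage44, stage51): stage44 overlapped-by stage51 ✓
(stage45, stage44): stage45 overlapped-by stage44 ✓
(stage45, stage49): stage45 overlapped-by stage49 ✓
(stage45, stage52): stage45 overlapped-by stage52 ✓
(stage46, stage44): stage46 overlapped-by stage44 ✓
(stage46, stage52): stage46 overlapped-by stage52 ✓
(stage47, stage45): stage47 overlapped-by stage45 ✓
(stage47, stage49): stage47 overlapped-by stage49 ✓
(stage47, stage50): stage47 overlapped-by stage50 ✓
(stage49, stage51): stage49 overlapped-by stage51 ✓
(stage49, stage52): stage49 overlapped-by stage52 ✓
(stage50, stage44): stage50 overlapped-by stage44 ✓
(stage50, stage49): stage50 overlapped-by stage49 ✓
(stage50, stage52): stage50 overlapped-by stage52 ✓
Count: 14.

14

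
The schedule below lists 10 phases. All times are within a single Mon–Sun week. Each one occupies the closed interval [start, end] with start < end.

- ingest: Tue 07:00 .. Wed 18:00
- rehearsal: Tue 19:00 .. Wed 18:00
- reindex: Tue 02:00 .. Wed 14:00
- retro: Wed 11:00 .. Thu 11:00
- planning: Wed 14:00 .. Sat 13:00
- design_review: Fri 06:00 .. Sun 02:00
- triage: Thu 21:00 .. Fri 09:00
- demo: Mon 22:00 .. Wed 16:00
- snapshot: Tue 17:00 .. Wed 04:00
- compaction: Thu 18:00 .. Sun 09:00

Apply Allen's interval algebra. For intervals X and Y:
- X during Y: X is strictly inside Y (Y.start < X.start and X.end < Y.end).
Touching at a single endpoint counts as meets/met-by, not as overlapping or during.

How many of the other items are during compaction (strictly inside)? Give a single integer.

2

Target compaction = [Thu 18:00, Sun 09:00].
demo [Mon 22:00, Wed 16:00] → before → no.
design_review [Fri 06:00, Sun 02:00] → during → counts.
ingest [Tue 07:00, Wed 18:00] → before → no.
planning [Wed 14:00, Sat 13:00] → overlaps → no.
rehearsal [Tue 19:00, Wed 18:00] → before → no.
reindex [Tue 02:00, Wed 14:00] → before → no.
retro [Wed 11:00, Thu 11:00] → before → no.
snapshot [Tue 17:00, Wed 04:00] → before → no.
triage [Thu 21:00, Fri 09:00] → during → counts.
Total: 2.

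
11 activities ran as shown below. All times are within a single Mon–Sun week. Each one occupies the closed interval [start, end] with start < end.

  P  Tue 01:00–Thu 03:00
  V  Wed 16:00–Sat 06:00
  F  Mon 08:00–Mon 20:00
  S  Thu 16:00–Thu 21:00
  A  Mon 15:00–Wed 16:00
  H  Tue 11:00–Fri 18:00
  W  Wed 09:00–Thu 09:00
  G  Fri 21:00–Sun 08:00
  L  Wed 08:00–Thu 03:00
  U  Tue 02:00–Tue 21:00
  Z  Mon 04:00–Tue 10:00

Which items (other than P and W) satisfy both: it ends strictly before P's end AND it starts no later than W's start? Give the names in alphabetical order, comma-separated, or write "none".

A, F, U, Z

Conditions: its end is strictly before P's end (X.end < Thu 03:00) AND its start is no later than W's start (X.start <= Wed 09:00).
A: end Wed 16:00 < Thu 03:00? ✓; start Mon 15:00 <= Wed 09:00? ✓ → yes.
F: end Mon 20:00 < Thu 03:00? ✓; start Mon 08:00 <= Wed 09:00? ✓ → yes.
G: end Sun 08:00 < Thu 03:00? ✗; start Fri 21:00 <= Wed 09:00? ✗ → no.
H: end Fri 18:00 < Thu 03:00? ✗; start Tue 11:00 <= Wed 09:00? ✓ → no.
L: end Thu 03:00 < Thu 03:00? ✗; start Wed 08:00 <= Wed 09:00? ✓ → no.
S: end Thu 21:00 < Thu 03:00? ✗; start Thu 16:00 <= Wed 09:00? ✗ → no.
U: end Tue 21:00 < Thu 03:00? ✓; start Tue 02:00 <= Wed 09:00? ✓ → yes.
V: end Sat 06:00 < Thu 03:00? ✗; start Wed 16:00 <= Wed 09:00? ✗ → no.
Z: end Tue 10:00 < Thu 03:00? ✓; start Mon 04:00 <= Wed 09:00? ✓ → yes.
Result: A, F, U, Z.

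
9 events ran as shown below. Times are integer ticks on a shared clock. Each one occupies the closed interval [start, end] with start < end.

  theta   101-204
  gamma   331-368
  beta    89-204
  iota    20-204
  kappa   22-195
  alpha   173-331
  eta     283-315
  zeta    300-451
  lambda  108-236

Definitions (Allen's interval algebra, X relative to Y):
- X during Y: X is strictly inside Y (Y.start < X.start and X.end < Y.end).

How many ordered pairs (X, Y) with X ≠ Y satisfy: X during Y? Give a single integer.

3

Checking all 72 ordered pairs for relation 'during'; matching pairs in alphabetical order:
(eta, alpha): eta during alpha ✓
(gamma, zeta): gamma during zeta ✓
(kappa, iota): kappa during iota ✓
Count: 3.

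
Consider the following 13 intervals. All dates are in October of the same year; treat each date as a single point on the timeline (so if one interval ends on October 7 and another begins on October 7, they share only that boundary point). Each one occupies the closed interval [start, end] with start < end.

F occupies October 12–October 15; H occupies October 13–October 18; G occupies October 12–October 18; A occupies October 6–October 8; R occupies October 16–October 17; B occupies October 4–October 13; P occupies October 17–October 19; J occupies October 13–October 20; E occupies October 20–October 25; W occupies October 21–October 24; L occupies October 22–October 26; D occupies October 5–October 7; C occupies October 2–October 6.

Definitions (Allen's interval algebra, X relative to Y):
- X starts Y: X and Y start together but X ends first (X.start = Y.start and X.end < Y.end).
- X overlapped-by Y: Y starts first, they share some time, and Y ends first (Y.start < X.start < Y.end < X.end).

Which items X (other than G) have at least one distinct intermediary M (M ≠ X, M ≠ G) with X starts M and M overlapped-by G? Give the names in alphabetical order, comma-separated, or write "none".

Target G = [October 12, October 18].
Intermediaries M with M overlapped-by G: J, P.
Via J — items with X starts J: H.
Via P — items with X starts P: none.
Union: H.

H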